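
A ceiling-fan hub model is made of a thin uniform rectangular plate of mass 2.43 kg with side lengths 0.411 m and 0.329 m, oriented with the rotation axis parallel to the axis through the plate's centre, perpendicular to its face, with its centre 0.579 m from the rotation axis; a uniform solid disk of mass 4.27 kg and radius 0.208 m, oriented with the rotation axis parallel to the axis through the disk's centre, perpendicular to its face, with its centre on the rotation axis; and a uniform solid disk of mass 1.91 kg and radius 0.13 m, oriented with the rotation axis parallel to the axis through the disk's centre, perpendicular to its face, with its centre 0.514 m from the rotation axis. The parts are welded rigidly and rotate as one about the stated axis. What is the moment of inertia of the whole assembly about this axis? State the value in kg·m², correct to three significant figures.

1.48

Rectangular plate: I_cm = (1/12)M(a²+b²) = (1/12)(2.43)[(0.411)² + (0.329)²] = 0.056125 kg·m²; centre at d = 0.579 m, so I = I_cm + Md² gives I = 0.056125 + (2.43)(0.579)² = 0.87076 kg·m².
Solid disk: I_cm = (1/2)MR² = (1/2)(4.27)(0.208)² = 0.092369 kg·m²; axis through the centre, so I = 0.092369 kg·m².
Solid disk: I_cm = (1/2)MR² = (1/2)(1.91)(0.13)² = 0.01614 kg·m²; centre at d = 0.514 m, so I = I_cm + Md² gives I = 0.01614 + (1.91)(0.514)² = 0.52075 kg·m².
Total I = 0.87076 + 0.092369 + 0.52075 = 1.4839 kg·m².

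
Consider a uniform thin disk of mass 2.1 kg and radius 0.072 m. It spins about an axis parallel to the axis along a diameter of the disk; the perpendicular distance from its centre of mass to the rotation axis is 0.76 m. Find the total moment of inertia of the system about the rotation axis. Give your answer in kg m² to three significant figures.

1.22

I_cm = (1/4)MR² = (1/4)(2.1)(0.072)² = 0.0027216 kg m²; centre at d = 0.76 m, so I = I_cm + Md² gives I = 0.0027216 + (2.1)(0.76)² = 1.2157 kg m².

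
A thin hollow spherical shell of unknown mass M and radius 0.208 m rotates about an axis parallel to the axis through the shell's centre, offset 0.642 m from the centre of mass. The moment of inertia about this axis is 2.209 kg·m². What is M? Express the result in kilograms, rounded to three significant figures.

5.01

I = I_cm + Md² = (2/3)MR² + Md² = M·[0.666667·(0.208)² + (0.642)²] = M·0.44101.
So M = 2.209 / 0.44101 = 5.009 kg.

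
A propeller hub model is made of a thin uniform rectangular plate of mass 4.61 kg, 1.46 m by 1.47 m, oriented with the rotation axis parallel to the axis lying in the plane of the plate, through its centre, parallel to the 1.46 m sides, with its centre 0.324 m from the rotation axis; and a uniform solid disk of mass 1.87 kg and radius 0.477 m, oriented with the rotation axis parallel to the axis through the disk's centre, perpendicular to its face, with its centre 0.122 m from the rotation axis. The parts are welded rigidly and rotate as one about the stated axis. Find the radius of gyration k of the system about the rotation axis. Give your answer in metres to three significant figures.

0.490

Rectangular plate: I_cm = (1/12)Mb² = (1/12)(4.61)(1.47)² = 0.83015 kg·m²; centre at d = 0.324 m, so I = I_cm + Md² gives I = 0.83015 + (4.61)(0.324)² = 1.3141 kg·m².
Solid disk: I_cm = (1/2)MR² = (1/2)(1.87)(0.477)² = 0.21274 kg·m²; centre at d = 0.122 m, so I = I_cm + Md² gives I = 0.21274 + (1.87)(0.122)² = 0.24057 kg·m².
Total I = 1.5547 kg·m²; total mass M = 6.48 kg.
k = √(I/M) = √(1.5547/6.48) = 0.48981 m.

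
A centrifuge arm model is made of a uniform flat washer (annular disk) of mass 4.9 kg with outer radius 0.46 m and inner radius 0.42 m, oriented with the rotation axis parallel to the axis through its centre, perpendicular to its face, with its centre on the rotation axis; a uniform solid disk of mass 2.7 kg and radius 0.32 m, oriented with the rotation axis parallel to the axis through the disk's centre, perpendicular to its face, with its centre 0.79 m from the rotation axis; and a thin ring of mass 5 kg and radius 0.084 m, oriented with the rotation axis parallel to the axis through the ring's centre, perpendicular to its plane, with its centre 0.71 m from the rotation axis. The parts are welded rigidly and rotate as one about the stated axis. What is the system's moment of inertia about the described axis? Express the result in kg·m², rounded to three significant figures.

5.33

Annular disk: I_cm = (1/2)M(R²+r²) = (1/2)(4.9)[(0.46)² + (0.42)²] = 0.9506 kg·m²; axis through the centre, so I = 0.9506 kg·m².
Solid disk: I_cm = (1/2)MR² = (1/2)(2.7)(0.32)² = 0.13824 kg·m²; centre at d = 0.79 m, so the parallel axis theorem gives I = 0.13824 + (2.7)(0.79)² = 1.8233 kg·m².
Thin ring: I_cm = MR² = (5)(0.084)² = 0.03528 kg·m²; centre at d = 0.71 m, so the parallel axis theorem gives I = 0.03528 + (5)(0.71)² = 2.5558 kg·m².
Total I = 0.9506 + 1.8233 + 2.5558 = 5.3297 kg·m².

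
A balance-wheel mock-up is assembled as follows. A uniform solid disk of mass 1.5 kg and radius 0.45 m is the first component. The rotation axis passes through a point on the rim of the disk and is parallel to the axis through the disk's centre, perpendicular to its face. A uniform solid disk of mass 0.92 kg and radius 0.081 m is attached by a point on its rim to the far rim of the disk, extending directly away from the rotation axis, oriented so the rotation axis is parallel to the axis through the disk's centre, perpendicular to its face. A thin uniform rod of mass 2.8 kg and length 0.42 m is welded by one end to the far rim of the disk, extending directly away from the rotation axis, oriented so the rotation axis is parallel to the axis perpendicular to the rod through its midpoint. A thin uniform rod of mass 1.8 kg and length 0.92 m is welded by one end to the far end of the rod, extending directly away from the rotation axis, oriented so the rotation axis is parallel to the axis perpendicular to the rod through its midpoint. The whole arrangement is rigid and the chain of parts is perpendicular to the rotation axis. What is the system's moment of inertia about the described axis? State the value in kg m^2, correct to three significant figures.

Solid disk: I_cm = (1/2)MR² = (1/2)(1.5)(0.45)² = 0.15188 kg m^2; centre at d = 0.45 m, so I = I_cm + Md² gives I = 0.15188 + (1.5)(0.45)² = 0.45563 kg m^2.
Solid disk: I_cm = (1/2)MR² = (1/2)(0.92)(0.081)² = 0.0030181 kg m^2; centre at d = 0.45 + 0.45 + 0.081 = 0.981 m, so I = I_cm + Md² gives I = 0.0030181 + (0.92)(0.981)² = 0.88839 kg m^2.
Thin rod: I_cm = (1/12)ML² = (1/12)(2.8)(0.42)² = 0.04116 kg m^2; centre at d = 0.45 + 0.45 + 0.081 + 0.081 + 0.21 = 1.272 m, so I = I_cm + Md² gives I = 0.04116 + (2.8)(1.272)² = 4.5715 kg m^2.
Thin rod: I_cm = (1/12)ML² = (1/12)(1.8)(0.92)² = 0.12696 kg m^2; centre at d = 0.45 + 0.45 + 0.081 + 0.081 + 0.21 + 0.21 + 0.46 = 1.942 m, so I = I_cm + Md² gives I = 0.12696 + (1.8)(1.942)² = 6.9154 kg m^2.
Total I = 0.45563 + 0.88839 + 4.5715 + 6.9154 = 12.831 kg m^2.

12.8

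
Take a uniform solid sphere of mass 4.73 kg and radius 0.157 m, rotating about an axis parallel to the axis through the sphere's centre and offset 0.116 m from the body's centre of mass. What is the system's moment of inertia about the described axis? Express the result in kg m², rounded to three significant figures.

I_cm = (2/5)MR² = (2/5)(4.73)(0.157)² = 0.046636 kg m²; centre at d = 0.116 m, so I = I_cm + Md² gives I = 0.046636 + (4.73)(0.116)² = 0.11028 kg m².

0.110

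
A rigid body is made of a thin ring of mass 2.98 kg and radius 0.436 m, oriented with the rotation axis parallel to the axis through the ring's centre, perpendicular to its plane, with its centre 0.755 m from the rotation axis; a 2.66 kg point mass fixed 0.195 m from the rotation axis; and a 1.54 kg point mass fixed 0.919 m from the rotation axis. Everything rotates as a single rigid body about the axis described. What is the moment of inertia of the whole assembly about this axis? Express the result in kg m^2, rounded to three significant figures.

Thin ring: I_cm = MR² = (2.98)(0.436)² = 0.56649 kg m^2; centre at d = 0.755 m, so I = I_cm + Md² gives I = 0.56649 + (2.98)(0.755)² = 2.2652 kg m^2.
Point mass: I_cm = 0; centre at d = 0.195 m, so I = I_cm + Md² gives I = 0 + (2.66)(0.195)² = 0.10115 kg m^2.
Point mass: I_cm = 0; centre at d = 0.919 m, so I = I_cm + Md² gives I = 0 + (1.54)(0.919)² = 1.3006 kg m^2.
Total I = 2.2652 + 0.10115 + 1.3006 = 3.6669 kg m^2.

3.67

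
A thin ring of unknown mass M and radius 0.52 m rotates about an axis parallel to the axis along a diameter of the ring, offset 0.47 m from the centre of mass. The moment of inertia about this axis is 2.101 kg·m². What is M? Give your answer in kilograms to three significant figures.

5.90

I = I_cm + Md² = (1/2)MR² + Md² = M·[0.5·(0.52)² + (0.47)²] = M·0.3561.
So M = 2.101 / 0.3561 = 5.9 kg.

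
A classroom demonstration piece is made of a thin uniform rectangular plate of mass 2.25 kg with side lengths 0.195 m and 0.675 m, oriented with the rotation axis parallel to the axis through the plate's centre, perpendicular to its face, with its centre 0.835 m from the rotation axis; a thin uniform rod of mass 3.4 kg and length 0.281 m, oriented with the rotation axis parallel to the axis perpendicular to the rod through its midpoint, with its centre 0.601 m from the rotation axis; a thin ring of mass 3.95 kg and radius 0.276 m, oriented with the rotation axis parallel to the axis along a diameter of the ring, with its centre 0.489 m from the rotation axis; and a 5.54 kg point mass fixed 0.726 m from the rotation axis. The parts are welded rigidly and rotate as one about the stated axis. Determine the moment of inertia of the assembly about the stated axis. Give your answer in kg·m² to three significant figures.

Rectangular plate: I_cm = (1/12)M(a²+b²) = (1/12)(2.25)[(0.195)² + (0.675)²] = 0.092559 kg·m²; centre at d = 0.835 m, so the parallel axis theorem gives I = 0.092559 + (2.25)(0.835)² = 1.6613 kg·m².
Thin rod: I_cm = (1/12)ML² = (1/12)(3.4)(0.281)² = 0.022372 kg·m²; centre at d = 0.601 m, so the parallel axis theorem gives I = 0.022372 + (3.4)(0.601)² = 1.2505 kg·m².
Thin ring: I_cm = (1/2)MR² = (1/2)(3.95)(0.276)² = 0.15045 kg·m²; centre at d = 0.489 m, so the parallel axis theorem gives I = 0.15045 + (3.95)(0.489)² = 1.095 kg·m².
Point mass: I_cm = 0; centre at d = 0.726 m, so the parallel axis theorem gives I = 0 + (5.54)(0.726)² = 2.92 kg·m².
Total I = 1.6613 + 1.2505 + 1.095 + 2.92 = 6.9267 kg·m².

6.93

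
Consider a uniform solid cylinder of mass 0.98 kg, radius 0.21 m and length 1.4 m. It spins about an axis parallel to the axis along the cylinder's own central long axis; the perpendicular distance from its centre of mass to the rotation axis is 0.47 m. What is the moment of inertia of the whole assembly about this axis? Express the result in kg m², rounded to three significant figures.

I_cm = (1/2)MR² = (1/2)(0.98)(0.21)² = 0.021609 kg m²; centre at d = 0.47 m, so I = I_cm + Md² gives I = 0.021609 + (0.98)(0.47)² = 0.23809 kg m².

0.238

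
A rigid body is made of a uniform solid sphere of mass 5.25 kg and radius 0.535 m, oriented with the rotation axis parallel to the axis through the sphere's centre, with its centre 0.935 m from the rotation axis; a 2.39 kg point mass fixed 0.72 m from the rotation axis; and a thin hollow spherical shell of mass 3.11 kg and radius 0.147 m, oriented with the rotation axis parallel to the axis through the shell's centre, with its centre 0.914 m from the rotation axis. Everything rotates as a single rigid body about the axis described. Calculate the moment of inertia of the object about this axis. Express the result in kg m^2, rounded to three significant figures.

9.07

Solid sphere: I_cm = (2/5)MR² = (2/5)(5.25)(0.535)² = 0.60107 kg m^2; centre at d = 0.935 m, so I = I_cm + Md² gives I = 0.60107 + (5.25)(0.935)² = 5.1908 kg m^2.
Point mass: I_cm = 0; centre at d = 0.72 m, so I = I_cm + Md² gives I = 0 + (2.39)(0.72)² = 1.239 kg m^2.
Spherical shell: I_cm = (2/3)MR² = (2/3)(3.11)(0.147)² = 0.044803 kg m^2; centre at d = 0.914 m, so I = I_cm + Md² gives I = 0.044803 + (3.11)(0.914)² = 2.6429 kg m^2.
Total I = 5.1908 + 1.239 + 2.6429 = 9.0726 kg m^2.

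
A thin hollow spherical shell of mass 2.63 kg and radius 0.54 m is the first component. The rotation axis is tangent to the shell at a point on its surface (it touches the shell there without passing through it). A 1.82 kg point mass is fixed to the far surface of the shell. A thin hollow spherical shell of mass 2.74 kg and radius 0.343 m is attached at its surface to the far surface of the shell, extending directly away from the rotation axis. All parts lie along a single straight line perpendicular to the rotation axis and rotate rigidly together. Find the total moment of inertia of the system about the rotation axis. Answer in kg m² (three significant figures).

9.16

Spherical shell: I_cm = (2/3)MR² = (2/3)(2.63)(0.54)² = 0.51127 kg m²; centre at d = 0.54 m, so I = I_cm + Md² gives I = 0.51127 + (2.63)(0.54)² = 1.2782 kg m².
Point mass: I_cm = 0; centre at d = 0.54 + 0.54 = 1.08 m, so I = I_cm + Md² gives I = 0 + (1.82)(1.08)² = 2.1228 kg m².
Spherical shell: I_cm = (2/3)MR² = (2/3)(2.74)(0.343)² = 0.21491 kg m²; centre at d = 0.54 + 0.54 + 0.343 = 1.423 m, so I = I_cm + Md² gives I = 0.21491 + (2.74)(1.423)² = 5.7632 kg m².
Total I = 1.2782 + 2.1228 + 5.7632 = 9.1642 kg m².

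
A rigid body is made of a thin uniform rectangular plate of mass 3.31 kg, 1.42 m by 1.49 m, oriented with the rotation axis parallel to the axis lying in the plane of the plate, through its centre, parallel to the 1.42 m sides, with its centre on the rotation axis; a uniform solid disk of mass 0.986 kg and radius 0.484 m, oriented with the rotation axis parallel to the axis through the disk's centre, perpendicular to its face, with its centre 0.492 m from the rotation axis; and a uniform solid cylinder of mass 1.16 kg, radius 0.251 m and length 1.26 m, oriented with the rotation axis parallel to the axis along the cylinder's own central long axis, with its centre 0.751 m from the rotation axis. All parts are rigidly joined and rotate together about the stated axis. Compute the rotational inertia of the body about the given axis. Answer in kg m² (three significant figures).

Rectangular plate: I_cm = (1/12)Mb² = (1/12)(3.31)(1.49)² = 0.61238 kg m²; axis through the centre, so I = 0.61238 kg m².
Solid disk: I_cm = (1/2)MR² = (1/2)(0.986)(0.484)² = 0.11549 kg m²; centre at d = 0.492 m, so the parallel axis theorem gives I = 0.11549 + (0.986)(0.492)² = 0.35416 kg m².
Solid cylinder: I_cm = (1/2)MR² = (1/2)(1.16)(0.251)² = 0.036541 kg m²; centre at d = 0.751 m, so the parallel axis theorem gives I = 0.036541 + (1.16)(0.751)² = 0.69078 kg m².
Total I = 0.61238 + 0.35416 + 0.69078 = 1.6573 kg m².

1.66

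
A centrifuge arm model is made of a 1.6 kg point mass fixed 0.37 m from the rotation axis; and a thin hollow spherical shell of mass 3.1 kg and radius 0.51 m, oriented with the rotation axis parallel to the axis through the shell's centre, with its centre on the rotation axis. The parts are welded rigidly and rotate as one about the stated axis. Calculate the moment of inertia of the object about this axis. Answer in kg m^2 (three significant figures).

0.757

Point mass: I_cm = 0; centre at d = 0.37 m, so the parallel axis theorem gives I = 0 + (1.6)(0.37)² = 0.21904 kg m^2.
Spherical shell: I_cm = (2/3)MR² = (2/3)(3.1)(0.51)² = 0.53754 kg m^2; axis through the centre, so I = 0.53754 kg m^2.
Total I = 0.21904 + 0.53754 = 0.75658 kg m^2.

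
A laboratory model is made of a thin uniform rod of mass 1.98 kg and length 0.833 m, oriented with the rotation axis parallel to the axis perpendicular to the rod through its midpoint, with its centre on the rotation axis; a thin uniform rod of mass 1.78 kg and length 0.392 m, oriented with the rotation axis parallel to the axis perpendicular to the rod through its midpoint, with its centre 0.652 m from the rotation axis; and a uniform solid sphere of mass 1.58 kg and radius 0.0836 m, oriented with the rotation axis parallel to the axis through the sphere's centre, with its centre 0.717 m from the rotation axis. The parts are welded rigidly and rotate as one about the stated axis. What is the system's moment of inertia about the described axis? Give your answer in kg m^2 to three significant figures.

1.71

Thin rod: I_cm = (1/12)ML² = (1/12)(1.98)(0.833)² = 0.11449 kg m^2; axis through the centre, so I = 0.11449 kg m^2.
Thin rod: I_cm = (1/12)ML² = (1/12)(1.78)(0.392)² = 0.022793 kg m^2; centre at d = 0.652 m, so the parallel axis theorem gives I = 0.022793 + (1.78)(0.652)² = 0.77948 kg m^2.
Solid sphere: I_cm = (2/5)MR² = (2/5)(1.58)(0.0836)² = 0.004417 kg m^2; centre at d = 0.717 m, so the parallel axis theorem gives I = 0.004417 + (1.58)(0.717)² = 0.81668 kg m^2.
Total I = 0.11449 + 0.77948 + 0.81668 = 1.7106 kg m^2.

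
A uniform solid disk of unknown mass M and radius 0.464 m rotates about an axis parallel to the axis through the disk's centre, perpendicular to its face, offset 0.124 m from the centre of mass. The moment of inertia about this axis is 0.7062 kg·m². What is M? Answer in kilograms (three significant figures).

5.74

I = I_cm + Md² = (1/2)MR² + Md² = M·[0.5·(0.464)² + (0.124)²] = M·0.12302.
So M = 0.7062 / 0.12302 = 5.7403 kg.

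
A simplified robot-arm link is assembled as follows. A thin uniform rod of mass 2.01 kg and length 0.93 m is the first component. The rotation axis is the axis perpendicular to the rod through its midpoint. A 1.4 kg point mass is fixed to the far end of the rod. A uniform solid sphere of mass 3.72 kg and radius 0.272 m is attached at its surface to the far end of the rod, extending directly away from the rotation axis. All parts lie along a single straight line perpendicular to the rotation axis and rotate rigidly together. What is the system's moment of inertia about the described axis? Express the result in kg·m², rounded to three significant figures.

Thin rod: I_cm = (1/12)ML² = (1/12)(2.01)(0.93)² = 0.14487 kg·m²; axis through the centre, so I = 0.14487 kg·m².
Point mass: I_cm = 0; centre at d = 0.465 m, so I = I_cm + Md² gives I = 0 + (1.4)(0.465)² = 0.30272 kg·m².
Solid sphere: I_cm = (2/5)MR² = (2/5)(3.72)(0.272)² = 0.11009 kg·m²; centre at d = 0.465 + 0.272 = 0.737 m, so I = I_cm + Md² gives I = 0.11009 + (3.72)(0.737)² = 2.1307 kg·m².
Total I = 0.14487 + 0.30272 + 2.1307 = 2.5783 kg·m².

2.58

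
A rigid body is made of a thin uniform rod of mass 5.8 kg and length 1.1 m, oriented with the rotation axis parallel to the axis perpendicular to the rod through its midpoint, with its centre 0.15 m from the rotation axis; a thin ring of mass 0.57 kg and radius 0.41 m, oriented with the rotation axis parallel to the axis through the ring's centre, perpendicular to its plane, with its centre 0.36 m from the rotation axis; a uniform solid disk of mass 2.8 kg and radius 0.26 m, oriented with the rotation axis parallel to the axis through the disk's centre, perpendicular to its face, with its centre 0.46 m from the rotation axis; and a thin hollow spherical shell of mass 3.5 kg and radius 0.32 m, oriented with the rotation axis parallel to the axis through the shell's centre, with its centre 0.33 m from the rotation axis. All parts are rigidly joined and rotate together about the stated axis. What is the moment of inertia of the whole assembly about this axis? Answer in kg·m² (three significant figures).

2.19

Thin rod: I_cm = (1/12)ML² = (1/12)(5.8)(1.1)² = 0.58483 kg·m²; centre at d = 0.15 m, so I = I_cm + Md² gives I = 0.58483 + (5.8)(0.15)² = 0.71533 kg·m².
Thin ring: I_cm = MR² = (0.57)(0.41)² = 0.095817 kg·m²; centre at d = 0.36 m, so I = I_cm + Md² gives I = 0.095817 + (0.57)(0.36)² = 0.16969 kg·m².
Solid disk: I_cm = (1/2)MR² = (1/2)(2.8)(0.26)² = 0.09464 kg·m²; centre at d = 0.46 m, so I = I_cm + Md² gives I = 0.09464 + (2.8)(0.46)² = 0.68712 kg·m².
Spherical shell: I_cm = (2/3)MR² = (2/3)(3.5)(0.32)² = 0.23893 kg·m²; centre at d = 0.33 m, so I = I_cm + Md² gives I = 0.23893 + (3.5)(0.33)² = 0.62008 kg·m².
Total I = 0.71533 + 0.16969 + 0.68712 + 0.62008 = 2.1922 kg·m².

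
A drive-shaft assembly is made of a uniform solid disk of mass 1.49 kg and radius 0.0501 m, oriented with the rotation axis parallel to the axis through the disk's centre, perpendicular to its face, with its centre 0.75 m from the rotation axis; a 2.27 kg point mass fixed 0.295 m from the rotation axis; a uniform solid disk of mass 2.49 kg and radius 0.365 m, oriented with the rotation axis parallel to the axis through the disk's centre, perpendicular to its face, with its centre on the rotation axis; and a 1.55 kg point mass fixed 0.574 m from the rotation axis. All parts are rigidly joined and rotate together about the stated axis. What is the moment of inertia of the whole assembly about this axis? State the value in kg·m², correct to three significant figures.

1.71

Solid disk: I_cm = (1/2)MR² = (1/2)(1.49)(0.0501)² = 0.00187 kg·m²; centre at d = 0.75 m, so I = I_cm + Md² gives I = 0.00187 + (1.49)(0.75)² = 0.83999 kg·m².
Point mass: I_cm = 0; centre at d = 0.295 m, so I = I_cm + Md² gives I = 0 + (2.27)(0.295)² = 0.19755 kg·m².
Solid disk: I_cm = (1/2)MR² = (1/2)(2.49)(0.365)² = 0.16587 kg·m²; axis through the centre, so I = 0.16587 kg·m².
Point mass: I_cm = 0; centre at d = 0.574 m, so I = I_cm + Md² gives I = 0 + (1.55)(0.574)² = 0.51069 kg·m².
Total I = 0.83999 + 0.19755 + 0.16587 + 0.51069 = 1.7141 kg·m².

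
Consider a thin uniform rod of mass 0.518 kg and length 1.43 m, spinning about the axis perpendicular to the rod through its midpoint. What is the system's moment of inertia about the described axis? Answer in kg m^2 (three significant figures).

0.0883

I_cm = (1/12)ML² = (1/12)(0.518)(1.43)² = 0.088272 kg m^2; axis through the centre, so I = 0.088272 kg m^2.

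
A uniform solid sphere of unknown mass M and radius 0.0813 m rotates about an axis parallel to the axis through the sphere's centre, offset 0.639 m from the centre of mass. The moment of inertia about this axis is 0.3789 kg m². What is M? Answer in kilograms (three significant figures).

I = I_cm + Md² = (2/5)MR² + Md² = M·[0.4·(0.0813)² + (0.639)²] = M·0.41096.
So M = 0.3789 / 0.41096 = 0.92198 kg.

0.922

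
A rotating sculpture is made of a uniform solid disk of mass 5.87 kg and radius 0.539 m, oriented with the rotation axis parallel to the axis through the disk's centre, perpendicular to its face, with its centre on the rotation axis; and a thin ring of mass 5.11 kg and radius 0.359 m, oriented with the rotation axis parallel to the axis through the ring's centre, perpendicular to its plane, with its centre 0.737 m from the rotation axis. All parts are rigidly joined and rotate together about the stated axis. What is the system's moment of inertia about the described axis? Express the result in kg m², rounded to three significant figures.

Solid disk: I_cm = (1/2)MR² = (1/2)(5.87)(0.539)² = 0.85268 kg m²; axis through the centre, so I = 0.85268 kg m².
Thin ring: I_cm = MR² = (5.11)(0.359)² = 0.65858 kg m²; centre at d = 0.737 m, so I = I_cm + Md² gives I = 0.65858 + (5.11)(0.737)² = 3.4342 kg m².
Total I = 0.85268 + 3.4342 = 4.2869 kg m².

4.29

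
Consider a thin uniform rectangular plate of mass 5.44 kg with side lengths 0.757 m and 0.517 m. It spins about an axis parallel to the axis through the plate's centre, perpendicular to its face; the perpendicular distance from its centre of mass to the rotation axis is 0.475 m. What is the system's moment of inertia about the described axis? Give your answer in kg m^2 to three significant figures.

I_cm = (1/12)M(a²+b²) = (1/12)(5.44)[(0.757)² + (0.517)²] = 0.38095 kg m^2; centre at d = 0.475 m, so the parallel axis theorem gives I = 0.38095 + (5.44)(0.475)² = 1.6084 kg m^2.

1.61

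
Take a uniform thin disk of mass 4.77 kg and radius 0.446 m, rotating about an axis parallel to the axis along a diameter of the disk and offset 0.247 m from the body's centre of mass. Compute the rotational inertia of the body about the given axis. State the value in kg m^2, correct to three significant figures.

I_cm = (1/4)MR² = (1/4)(4.77)(0.446)² = 0.23721 kg m^2; centre at d = 0.247 m, so the parallel axis theorem gives I = 0.23721 + (4.77)(0.247)² = 0.52822 kg m^2.

0.528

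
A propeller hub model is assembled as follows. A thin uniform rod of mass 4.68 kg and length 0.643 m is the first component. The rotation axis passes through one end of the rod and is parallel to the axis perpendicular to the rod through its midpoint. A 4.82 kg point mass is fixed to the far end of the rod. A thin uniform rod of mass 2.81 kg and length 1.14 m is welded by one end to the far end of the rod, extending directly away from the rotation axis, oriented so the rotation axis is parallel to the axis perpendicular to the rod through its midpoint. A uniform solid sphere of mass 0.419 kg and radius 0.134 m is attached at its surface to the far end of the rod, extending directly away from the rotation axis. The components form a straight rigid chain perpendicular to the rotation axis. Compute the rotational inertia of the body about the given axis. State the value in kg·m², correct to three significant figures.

8.62

Thin rod: I_cm = (1/12)ML² = (1/12)(4.68)(0.643)² = 0.16125 kg·m²; centre at d = 0.3215 m, so the parallel axis theorem gives I = 0.16125 + (4.68)(0.3215)² = 0.64498 kg·m².
Point mass: I_cm = 0; centre at d = 0.3215 + 0.3215 = 0.643 m, so the parallel axis theorem gives I = 0 + (4.82)(0.643)² = 1.9928 kg·m².
Thin rod: I_cm = (1/12)ML² = (1/12)(2.81)(1.14)² = 0.30432 kg·m²; centre at d = 0.3215 + 0.3215 + 0.57 = 1.213 m, so the parallel axis theorem gives I = 0.30432 + (2.81)(1.213)² = 4.4389 kg·m².
Solid sphere: I_cm = (2/5)MR² = (2/5)(0.419)(0.134)² = 0.0030094 kg·m²; centre at d = 0.3215 + 0.3215 + 0.57 + 0.57 + 0.134 = 1.917 m, so the parallel axis theorem gives I = 0.0030094 + (0.419)(1.917)² = 1.5428 kg·m².
Total I = 0.64498 + 1.9928 + 4.4389 + 1.5428 = 8.6195 kg·m².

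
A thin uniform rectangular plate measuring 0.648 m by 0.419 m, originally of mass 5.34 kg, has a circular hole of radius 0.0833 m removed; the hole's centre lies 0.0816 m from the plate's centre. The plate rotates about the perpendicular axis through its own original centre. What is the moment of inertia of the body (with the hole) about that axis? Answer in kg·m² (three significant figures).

Unpierced body about its centre: I₀ = (1/12)M(a²+b²) = (1/12)(5.34)[(0.648)² + (0.419)²] = 0.26498 kg·m².
The removed disk has mass m = M·πr²/(ab) = (5.34)·π(0.0833)²/(0.648·0.419) = 0.42874 kg (same uniform areal density).
Its moment of inertia about the rotation axis (parallel-axis theorem): I_hole = (1/2)mr² + md² = (1/2)(0.42874)(0.0833)² + (0.42874)(0.0816)² = 0.0043423 kg·m².
Treating the hole as negative mass, I = I₀ − I_hole = 0.26498 − 0.0043423 = 0.26064 kg·m².

0.261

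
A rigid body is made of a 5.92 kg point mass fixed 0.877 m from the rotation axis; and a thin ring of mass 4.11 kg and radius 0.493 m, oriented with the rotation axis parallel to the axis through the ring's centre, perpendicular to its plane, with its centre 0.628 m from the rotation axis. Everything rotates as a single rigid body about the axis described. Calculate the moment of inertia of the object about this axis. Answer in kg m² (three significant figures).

Point mass: I_cm = 0; centre at d = 0.877 m, so the parallel axis theorem gives I = 0 + (5.92)(0.877)² = 4.5532 kg m².
Thin ring: I_cm = MR² = (4.11)(0.493)² = 0.99893 kg m²; centre at d = 0.628 m, so the parallel axis theorem gives I = 0.99893 + (4.11)(0.628)² = 2.6198 kg m².
Total I = 4.5532 + 2.6198 = 7.1731 kg m².

7.17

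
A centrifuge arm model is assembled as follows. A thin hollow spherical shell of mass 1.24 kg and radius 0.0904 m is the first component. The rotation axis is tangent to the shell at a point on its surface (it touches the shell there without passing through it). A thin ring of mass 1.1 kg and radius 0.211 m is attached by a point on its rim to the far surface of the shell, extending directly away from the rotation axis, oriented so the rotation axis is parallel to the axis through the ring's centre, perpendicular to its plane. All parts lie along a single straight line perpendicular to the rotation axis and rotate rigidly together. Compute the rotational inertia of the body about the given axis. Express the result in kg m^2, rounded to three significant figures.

0.235

Spherical shell: I_cm = (2/3)MR² = (2/3)(1.24)(0.0904)² = 0.0067557 kg m^2; centre at d = 0.0904 m, so the parallel axis theorem gives I = 0.0067557 + (1.24)(0.0904)² = 0.016889 kg m^2.
Thin ring: I_cm = MR² = (1.1)(0.211)² = 0.048973 kg m^2; centre at d = 0.0904 + 0.0904 + 0.211 = 0.3918 m, so the parallel axis theorem gives I = 0.048973 + (1.1)(0.3918)² = 0.21783 kg m^2.
Total I = 0.016889 + 0.21783 = 0.23472 kg m^2.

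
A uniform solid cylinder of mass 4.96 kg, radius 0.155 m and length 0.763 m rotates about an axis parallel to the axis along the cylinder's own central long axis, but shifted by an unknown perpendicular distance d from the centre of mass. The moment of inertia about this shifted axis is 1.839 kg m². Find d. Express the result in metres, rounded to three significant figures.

0.599

About the centre-of-mass axis, I_cm = (1/2)MR² = (1/2)(4.96)(0.155)² = 0.059582 kg m².
Parallel axis theorem: I = I_cm + Md², so Md² = 1.839 − 0.059582 = 1.7794 kg m².
d = √(1.7794 / 4.96) = 0.59896 m.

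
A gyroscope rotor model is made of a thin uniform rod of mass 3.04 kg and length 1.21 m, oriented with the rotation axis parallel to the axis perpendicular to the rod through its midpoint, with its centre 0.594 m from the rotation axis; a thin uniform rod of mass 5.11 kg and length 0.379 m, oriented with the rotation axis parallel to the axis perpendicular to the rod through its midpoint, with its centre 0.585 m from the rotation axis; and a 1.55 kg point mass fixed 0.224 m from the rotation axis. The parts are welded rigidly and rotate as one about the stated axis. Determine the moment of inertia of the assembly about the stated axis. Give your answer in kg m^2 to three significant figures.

Thin rod: I_cm = (1/12)ML² = (1/12)(3.04)(1.21)² = 0.37091 kg m^2; centre at d = 0.594 m, so the parallel axis theorem gives I = 0.37091 + (3.04)(0.594)² = 1.4435 kg m^2.
Thin rod: I_cm = (1/12)ML² = (1/12)(5.11)(0.379)² = 0.061167 kg m^2; centre at d = 0.585 m, so the parallel axis theorem gives I = 0.061167 + (5.11)(0.585)² = 1.8099 kg m^2.
Point mass: I_cm = 0; centre at d = 0.224 m, so the parallel axis theorem gives I = 0 + (1.55)(0.224)² = 0.077773 kg m^2.
Total I = 1.4435 + 1.8099 + 0.077773 = 3.3312 kg m^2.

3.33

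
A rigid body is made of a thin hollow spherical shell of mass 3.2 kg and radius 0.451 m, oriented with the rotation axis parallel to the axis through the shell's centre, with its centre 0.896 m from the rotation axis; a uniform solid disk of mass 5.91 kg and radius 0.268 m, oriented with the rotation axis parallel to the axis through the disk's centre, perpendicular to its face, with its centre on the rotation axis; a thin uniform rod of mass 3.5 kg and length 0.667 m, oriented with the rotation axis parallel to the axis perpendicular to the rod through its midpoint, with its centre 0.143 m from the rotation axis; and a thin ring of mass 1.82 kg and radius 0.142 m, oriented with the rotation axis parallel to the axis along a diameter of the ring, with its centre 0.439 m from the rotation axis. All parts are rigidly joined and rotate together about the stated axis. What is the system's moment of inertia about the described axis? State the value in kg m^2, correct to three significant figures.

3.79

Spherical shell: I_cm = (2/3)MR² = (2/3)(3.2)(0.451)² = 0.43392 kg m^2; centre at d = 0.896 m, so the parallel axis theorem gives I = 0.43392 + (3.2)(0.896)² = 3.0029 kg m^2.
Solid disk: I_cm = (1/2)MR² = (1/2)(5.91)(0.268)² = 0.21224 kg m^2; axis through the centre, so I = 0.21224 kg m^2.
Thin rod: I_cm = (1/12)ML² = (1/12)(3.5)(0.667)² = 0.12976 kg m^2; centre at d = 0.143 m, so the parallel axis theorem gives I = 0.12976 + (3.5)(0.143)² = 0.20133 kg m^2.
Thin ring: I_cm = (1/2)MR² = (1/2)(1.82)(0.142)² = 0.018349 kg m^2; centre at d = 0.439 m, so the parallel axis theorem gives I = 0.018349 + (1.82)(0.439)² = 0.3691 kg m^2.
Total I = 3.0029 + 0.21224 + 0.20133 + 0.3691 = 3.7856 kg m^2.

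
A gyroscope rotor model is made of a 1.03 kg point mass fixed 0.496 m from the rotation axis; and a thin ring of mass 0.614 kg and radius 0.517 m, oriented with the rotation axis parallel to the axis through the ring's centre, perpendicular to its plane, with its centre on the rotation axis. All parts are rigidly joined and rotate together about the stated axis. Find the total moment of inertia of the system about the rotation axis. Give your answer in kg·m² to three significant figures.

0.418

Point mass: I_cm = 0; centre at d = 0.496 m, so the parallel axis theorem gives I = 0 + (1.03)(0.496)² = 0.2534 kg·m².
Thin ring: I_cm = MR² = (0.614)(0.517)² = 0.16412 kg·m²; axis through the centre, so I = 0.16412 kg·m².
Total I = 0.2534 + 0.16412 = 0.41751 kg·m².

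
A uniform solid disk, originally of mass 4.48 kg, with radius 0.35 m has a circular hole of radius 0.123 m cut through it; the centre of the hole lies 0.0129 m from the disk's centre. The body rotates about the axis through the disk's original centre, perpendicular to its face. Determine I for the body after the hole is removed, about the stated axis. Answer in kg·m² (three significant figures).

0.270

Unpierced body about its centre: I₀ = (1/2)MR² = (1/2)(4.48)(0.35)² = 0.2744 kg·m².
The removed disk has mass m = M·(r/R)² = (4.48)(0.123/0.35)² = 0.55329 kg (same uniform areal density).
Its moment of inertia about the rotation axis (parallel-axis theorem): I_hole = (1/2)mr² + md² = (1/2)(0.55329)(0.123)² + (0.55329)(0.0129)² = 0.0042774 kg·m².
Treating the hole as negative mass, I = I₀ − I_hole = 0.2744 − 0.0042774 = 0.27012 kg·m².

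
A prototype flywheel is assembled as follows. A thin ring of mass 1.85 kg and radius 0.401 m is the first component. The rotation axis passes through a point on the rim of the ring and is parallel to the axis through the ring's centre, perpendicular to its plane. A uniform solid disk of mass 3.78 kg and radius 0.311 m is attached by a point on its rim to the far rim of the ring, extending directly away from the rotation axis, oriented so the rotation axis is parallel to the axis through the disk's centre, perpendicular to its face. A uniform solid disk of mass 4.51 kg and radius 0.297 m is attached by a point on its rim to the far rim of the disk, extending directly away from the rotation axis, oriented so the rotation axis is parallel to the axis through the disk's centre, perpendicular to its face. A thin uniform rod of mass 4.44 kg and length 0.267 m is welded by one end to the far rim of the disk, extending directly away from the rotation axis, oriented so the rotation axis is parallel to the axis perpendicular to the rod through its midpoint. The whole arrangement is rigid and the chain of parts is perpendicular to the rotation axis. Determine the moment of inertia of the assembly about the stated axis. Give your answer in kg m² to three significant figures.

39.6

Thin ring: I_cm = MR² = (1.85)(0.401)² = 0.29748 kg m²; centre at d = 0.401 m, so I = I_cm + Md² gives I = 0.29748 + (1.85)(0.401)² = 0.59496 kg m².
Solid disk: I_cm = (1/2)MR² = (1/2)(3.78)(0.311)² = 0.1828 kg m²; centre at d = 0.401 + 0.401 + 0.311 = 1.113 m, so I = I_cm + Md² gives I = 0.1828 + (3.78)(1.113)² = 4.8653 kg m².
Solid disk: I_cm = (1/2)MR² = (1/2)(4.51)(0.297)² = 0.19891 kg m²; centre at d = 0.401 + 0.401 + 0.311 + 0.311 + 0.297 = 1.721 m, so I = I_cm + Md² gives I = 0.19891 + (4.51)(1.721)² = 13.557 kg m².
Thin rod: I_cm = (1/12)ML² = (1/12)(4.44)(0.267)² = 0.026377 kg m²; centre at d = 0.401 + 0.401 + 0.311 + 0.311 + 0.297 + 0.297 + 0.1335 = 2.1515 m, so I = I_cm + Md² gives I = 0.026377 + (4.44)(2.1515)² = 20.579 kg m².
Total I = 0.59496 + 4.8653 + 13.557 + 20.579 = 39.596 kg m².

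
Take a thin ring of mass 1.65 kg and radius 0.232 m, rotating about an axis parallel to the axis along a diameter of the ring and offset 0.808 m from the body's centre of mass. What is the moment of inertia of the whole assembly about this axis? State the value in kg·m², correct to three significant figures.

I_cm = (1/2)MR² = (1/2)(1.65)(0.232)² = 0.044405 kg·m²; centre at d = 0.808 m, so I = I_cm + Md² gives I = 0.044405 + (1.65)(0.808)² = 1.1216 kg·m².

1.12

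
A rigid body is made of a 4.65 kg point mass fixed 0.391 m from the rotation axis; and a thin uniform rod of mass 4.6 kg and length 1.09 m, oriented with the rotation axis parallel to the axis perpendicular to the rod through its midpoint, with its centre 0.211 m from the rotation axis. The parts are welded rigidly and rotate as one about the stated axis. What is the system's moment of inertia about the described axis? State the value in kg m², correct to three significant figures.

Point mass: I_cm = 0; centre at d = 0.391 m, so the parallel axis theorem gives I = 0 + (4.65)(0.391)² = 0.7109 kg m².
Thin rod: I_cm = (1/12)ML² = (1/12)(4.6)(1.09)² = 0.45544 kg m²; centre at d = 0.211 m, so the parallel axis theorem gives I = 0.45544 + (4.6)(0.211)² = 0.66023 kg m².
Total I = 0.7109 + 0.66023 = 1.3711 kg m².

1.37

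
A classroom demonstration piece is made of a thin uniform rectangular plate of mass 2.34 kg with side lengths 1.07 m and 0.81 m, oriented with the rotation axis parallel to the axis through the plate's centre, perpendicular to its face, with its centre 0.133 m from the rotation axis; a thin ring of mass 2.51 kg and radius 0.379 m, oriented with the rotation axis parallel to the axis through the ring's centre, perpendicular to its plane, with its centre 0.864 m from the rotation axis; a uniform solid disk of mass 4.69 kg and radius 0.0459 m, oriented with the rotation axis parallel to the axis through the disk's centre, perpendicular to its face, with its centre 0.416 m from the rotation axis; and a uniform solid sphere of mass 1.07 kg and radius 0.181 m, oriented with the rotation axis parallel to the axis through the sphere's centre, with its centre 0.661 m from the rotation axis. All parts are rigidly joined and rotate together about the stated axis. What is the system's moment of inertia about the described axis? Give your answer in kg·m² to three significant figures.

3.92

Rectangular plate: I_cm = (1/12)M(a²+b²) = (1/12)(2.34)[(1.07)² + (0.81)²] = 0.35119 kg·m²; centre at d = 0.133 m, so the parallel axis theorem gives I = 0.35119 + (2.34)(0.133)² = 0.39259 kg·m².
Thin ring: I_cm = MR² = (2.51)(0.379)² = 0.36054 kg·m²; centre at d = 0.864 m, so the parallel axis theorem gives I = 0.36054 + (2.51)(0.864)² = 2.2342 kg·m².
Solid disk: I_cm = (1/2)MR² = (1/2)(4.69)(0.0459)² = 0.0049405 kg·m²; centre at d = 0.416 m, so the parallel axis theorem gives I = 0.0049405 + (4.69)(0.416)² = 0.81657 kg·m².
Solid sphere: I_cm = (2/5)MR² = (2/5)(1.07)(0.181)² = 0.014022 kg·m²; centre at d = 0.661 m, so the parallel axis theorem gives I = 0.014022 + (1.07)(0.661)² = 0.48153 kg·m².
Total I = 0.39259 + 2.2342 + 0.81657 + 0.48153 = 3.9249 kg·m².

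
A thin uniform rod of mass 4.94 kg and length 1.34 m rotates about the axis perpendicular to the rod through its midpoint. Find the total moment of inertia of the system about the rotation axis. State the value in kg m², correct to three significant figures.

0.739

I_cm = (1/12)ML² = (1/12)(4.94)(1.34)² = 0.73919 kg m²; axis through the centre, so I = 0.73919 kg m².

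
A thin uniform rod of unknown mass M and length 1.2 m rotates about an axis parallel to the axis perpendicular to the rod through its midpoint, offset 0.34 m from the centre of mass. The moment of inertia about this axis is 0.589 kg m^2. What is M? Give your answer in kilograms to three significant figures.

I = I_cm + Md² = (1/12)ML² + Md² = M·[0.0833333·(1.2)² + (0.34)²] = M·0.2356.
So M = 0.589 / 0.2356 = 2.5 kg.

2.50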